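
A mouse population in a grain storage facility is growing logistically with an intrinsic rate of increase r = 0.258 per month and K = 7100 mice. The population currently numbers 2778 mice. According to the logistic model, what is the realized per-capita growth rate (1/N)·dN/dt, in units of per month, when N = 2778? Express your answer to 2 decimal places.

0.16 per month

(1/N)·dN/dt = r(1 − N/K) = 0.258 × (1 − 2778/7100).
= 0.258 × 0.60873 = 0.15705.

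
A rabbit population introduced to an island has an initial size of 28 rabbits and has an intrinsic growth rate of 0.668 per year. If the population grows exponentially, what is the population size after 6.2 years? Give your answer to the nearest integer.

1761 rabbits

N(t) = N₀·e^(rt) = 28 × e^(0.668×6.2) = 28 × e^4.142.
e^4.142 ≈ 62.903, so N ≈ 28 × 62.903 = 1761.29.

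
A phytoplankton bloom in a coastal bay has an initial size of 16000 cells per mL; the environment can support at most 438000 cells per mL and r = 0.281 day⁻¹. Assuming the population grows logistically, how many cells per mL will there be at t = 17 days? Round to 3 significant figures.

A = (K − N₀)/N₀ = (438000 − 16000)/16000 = 26.375.
N(t) = K/(1 + A·e^(−rt)) = 438000/(1 + 26.375×e^(−0.281×17)).
e^(−4.777) = 0.0084212; denominator = 1 + 26.375×0.0084212 = 1.2221.
N = 438000/1.2221 = 358397.

358000 cells per mL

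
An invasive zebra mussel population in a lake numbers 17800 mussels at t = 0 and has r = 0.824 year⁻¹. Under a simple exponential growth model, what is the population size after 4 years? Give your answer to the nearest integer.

480678 mussels

N(t) = N₀·e^(rt) = 17800 × e^(0.824×4) = 17800 × e^3.296.
e^3.296 ≈ 27.004, so N ≈ 17800 × 27.004 = 480678.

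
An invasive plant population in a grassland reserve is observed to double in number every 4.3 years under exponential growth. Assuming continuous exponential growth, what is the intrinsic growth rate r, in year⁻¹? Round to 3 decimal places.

r = ln(2)/t_d = 0.6931/4.3 = 0.1612.

0.161 per year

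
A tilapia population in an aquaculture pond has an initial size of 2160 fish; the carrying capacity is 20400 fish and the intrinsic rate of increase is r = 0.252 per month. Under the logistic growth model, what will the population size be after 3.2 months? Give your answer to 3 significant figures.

4280 fish

A = (K − N₀)/N₀ = (20400 − 2160)/2160 = 8.4444.
N(t) = K/(1 + A·e^(−rt)) = 20400/(1 + 8.4444×e^(−0.252×3.2)).
e^(−0.8064) = 0.44646; denominator = 1 + 8.4444×0.44646 = 4.7701.
N = 20400/4.7701 = 4276.62.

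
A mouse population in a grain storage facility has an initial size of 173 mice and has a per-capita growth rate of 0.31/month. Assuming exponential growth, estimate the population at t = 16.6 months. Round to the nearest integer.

29712 mice

N(t) = N₀·e^(rt) = 173 × e^(0.31×16.6) = 173 × e^5.146.
e^5.146 ≈ 171.74, so N ≈ 173 × 171.74 = 29711.6.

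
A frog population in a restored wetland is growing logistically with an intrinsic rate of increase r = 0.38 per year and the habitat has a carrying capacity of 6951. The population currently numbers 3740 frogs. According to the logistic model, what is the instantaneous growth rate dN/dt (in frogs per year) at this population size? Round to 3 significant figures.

dN/dt = rN(1 − N/K) = 0.38 × 3740 × (1 − 3740/6951).
1 − 3740/6951 = 0.46195; dN/dt = 0.38 × 3740 × 0.46195 = 656.52.

657 frogs per year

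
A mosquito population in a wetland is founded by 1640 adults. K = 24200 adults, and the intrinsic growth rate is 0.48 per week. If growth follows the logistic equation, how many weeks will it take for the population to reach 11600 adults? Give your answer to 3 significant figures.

5.29 weeks

A = (K − N₀)/N₀ = (24200 − 1640)/1640 = 13.756.
Solve 24200/(1 + 13.756·e^(−0.48t)) = 11600: 1 + 13.756·e^(−0.48t) = 2.0862, so e^(−0.48t) = 0.0789618.
−0.48·t = ln(0.0789618) = -2.5388, so t = 2.5388/0.48 = 5.2891.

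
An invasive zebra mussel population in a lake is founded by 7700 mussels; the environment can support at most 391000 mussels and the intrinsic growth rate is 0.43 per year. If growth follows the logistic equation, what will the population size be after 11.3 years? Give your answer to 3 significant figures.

282000 mussels

A = (K − N₀)/N₀ = (391000 − 7700)/7700 = 49.779.
N(t) = K/(1 + A·e^(−rt)) = 391000/(1 + 49.779×e^(−0.43×11.3)).
e^(−4.859) = 0.0077582; denominator = 1 + 49.779×0.0077582 = 1.3862.
N = 391000/1.3862 = 282066.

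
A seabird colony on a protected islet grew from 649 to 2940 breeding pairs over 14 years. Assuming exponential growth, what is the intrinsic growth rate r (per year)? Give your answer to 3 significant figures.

0.108 per year

From N(t) = N₀·e^(rt): e^(r·14) = 2940/649 = 4.53.
r·14 = ln(4.53) = 1.5107, so r = 1.5107/14 = 0.10791.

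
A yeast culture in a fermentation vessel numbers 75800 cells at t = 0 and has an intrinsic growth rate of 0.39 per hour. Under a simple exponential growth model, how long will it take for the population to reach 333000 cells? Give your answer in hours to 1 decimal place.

Set N₀·e^(rt) = 333000: e^(0.39·t) = 333000/75800 = 4.3931.
0.39·t = ln(4.3931) = 1.48, so t = 1.48/0.39 = 3.795.

3.8 hours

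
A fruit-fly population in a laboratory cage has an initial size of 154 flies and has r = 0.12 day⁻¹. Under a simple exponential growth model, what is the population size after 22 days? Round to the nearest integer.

2158 flies

N(t) = N₀·e^(rt) = 154 × e^(0.12×22) = 154 × e^2.64.
e^2.64 ≈ 14.013, so N ≈ 154 × 14.013 = 2158.03.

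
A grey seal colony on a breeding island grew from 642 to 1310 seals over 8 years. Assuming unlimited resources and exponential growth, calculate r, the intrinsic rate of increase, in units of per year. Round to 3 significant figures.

0.0891 per year

From N(t) = N₀·e^(rt): e^(r·8) = 1310/642 = 2.0405.
r·8 = ln(2.0405) = 0.71319, so r = 0.71319/8 = 0.089149.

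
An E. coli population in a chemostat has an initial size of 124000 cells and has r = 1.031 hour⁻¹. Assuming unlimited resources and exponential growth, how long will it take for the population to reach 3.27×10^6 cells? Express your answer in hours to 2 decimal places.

Set N₀·e^(rt) = 3.27×10^6: e^(1.031·t) = 3.27×10^6/124000 = 26.371.
1.031·t = ln(26.371) = 3.2723, so t = 3.2723/1.031 = 3.1739.

3.17 hours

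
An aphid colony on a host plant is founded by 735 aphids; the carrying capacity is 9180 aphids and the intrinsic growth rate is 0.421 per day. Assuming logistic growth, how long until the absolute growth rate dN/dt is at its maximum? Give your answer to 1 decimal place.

5.8 days

Logistic growth is fastest at N = K/2 = 4590.
A = (K − N₀)/N₀ = 11.49. Set K/(1 + A·e^(−rt)) = K/2 → A·e^(−rt) = 1.
e^(−0.421t) = 1/11.49 = 0.0870337, so t = ln(11.49)/0.421 = 2.4415/0.421 = 5.7992.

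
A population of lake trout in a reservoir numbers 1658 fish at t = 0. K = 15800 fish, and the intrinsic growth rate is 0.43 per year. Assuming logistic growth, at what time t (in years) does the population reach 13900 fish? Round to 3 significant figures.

A = (K − N₀)/N₀ = (15800 − 1658)/1658 = 8.5296.
Solve 15800/(1 + 8.5296·e^(−0.43t)) = 13900: 1 + 8.5296·e^(−0.43t) = 1.1367, so e^(−0.43t) = 0.0160255.
−0.43·t = ln(0.0160255) = -4.1336, so t = 4.1336/0.43 = 9.613.

9.61 years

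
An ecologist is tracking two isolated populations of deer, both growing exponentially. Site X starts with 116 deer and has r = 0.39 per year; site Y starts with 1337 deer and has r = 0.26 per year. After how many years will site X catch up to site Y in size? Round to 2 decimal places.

18.80 years

Set 116·e^(0.39t) = 1337·e^(0.26t).
e^((0.39 − 0.26)t) = 1337/116 → e^(0.13·t) = 11.526.
0.13·t = ln(11.526) = 2.4446, so t = 2.4446/0.13 = 18.805.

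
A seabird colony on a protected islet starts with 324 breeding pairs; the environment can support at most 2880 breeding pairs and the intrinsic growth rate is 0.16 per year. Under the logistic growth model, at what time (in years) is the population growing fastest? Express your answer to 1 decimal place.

Logistic growth is fastest at N = K/2 = 1440.
A = (K − N₀)/N₀ = 7.8889. Set K/(1 + A·e^(−rt)) = K/2 → A·e^(−rt) = 1.
e^(−0.16t) = 1/7.8889 = 0.126761, so t = ln(7.8889)/0.16 = 2.0655/0.16 = 12.909.

12.9 years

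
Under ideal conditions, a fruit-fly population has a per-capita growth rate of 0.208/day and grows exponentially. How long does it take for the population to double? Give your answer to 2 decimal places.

Doubling time t_d = ln(2)/r = 0.6931/0.208 = 3.3324.

3.33 days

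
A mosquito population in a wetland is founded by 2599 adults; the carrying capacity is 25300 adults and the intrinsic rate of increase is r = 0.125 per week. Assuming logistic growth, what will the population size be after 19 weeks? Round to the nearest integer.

13959 adults

A = (K − N₀)/N₀ = (25300 − 2599)/2599 = 8.7345.
N(t) = K/(1 + A·e^(−rt)) = 25300/(1 + 8.7345×e^(−0.125×19)).
e^(−2.375) = 0.093014; denominator = 1 + 8.7345×0.093014 = 1.8124.
N = 25300/1.8124 = 13959.1.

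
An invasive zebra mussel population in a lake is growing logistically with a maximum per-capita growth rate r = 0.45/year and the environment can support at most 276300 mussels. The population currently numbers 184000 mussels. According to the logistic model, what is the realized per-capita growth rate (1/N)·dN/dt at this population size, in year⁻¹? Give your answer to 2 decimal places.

0.15 per year

(1/N)·dN/dt = r(1 − N/K) = 0.45 × (1 − 184000/276300).
= 0.45 × 0.33406 = 0.15033.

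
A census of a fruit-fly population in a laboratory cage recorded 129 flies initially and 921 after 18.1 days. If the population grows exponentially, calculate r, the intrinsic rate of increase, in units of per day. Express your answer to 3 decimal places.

From N(t) = N₀·e^(rt): e^(r·18.1) = 921/129 = 7.1395.
r·18.1 = ln(7.1395) = 1.9656, so r = 1.9656/18.1 = 0.1086.

0.109 per day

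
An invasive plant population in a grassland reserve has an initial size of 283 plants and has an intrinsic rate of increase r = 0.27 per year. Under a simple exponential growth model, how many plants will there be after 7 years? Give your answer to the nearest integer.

N(t) = N₀·e^(rt) = 283 × e^(0.27×7) = 283 × e^1.89.
e^1.89 ≈ 6.6194, so N ≈ 283 × 6.6194 = 1873.28.

1873 plants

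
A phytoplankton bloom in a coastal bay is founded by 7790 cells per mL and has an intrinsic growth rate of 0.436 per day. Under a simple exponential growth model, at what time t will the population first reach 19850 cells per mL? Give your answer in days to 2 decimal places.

Set N₀·e^(rt) = 19850: e^(0.436·t) = 19850/7790 = 2.5481.
0.436·t = ln(2.5481) = 0.93536, so t = 0.93536/0.436 = 2.1453.

2.15 days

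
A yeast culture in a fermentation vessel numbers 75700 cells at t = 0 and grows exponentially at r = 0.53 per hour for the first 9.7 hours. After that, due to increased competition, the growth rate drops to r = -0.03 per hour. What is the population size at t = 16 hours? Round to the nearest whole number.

Phase 1: N(9.7) = 75700·e^(0.53×9.7) = 75700·e^5.141 = 1.293611×10^7.
Phase 2 runs for 16 − 9.7 = 6.3 hours at r = -0.03.
N(16) = 1.293611×10^7·e^(-0.03×6.3) = 1.293611×10^7·e^-0.189 = 1.070834×10^7.

10708340 cells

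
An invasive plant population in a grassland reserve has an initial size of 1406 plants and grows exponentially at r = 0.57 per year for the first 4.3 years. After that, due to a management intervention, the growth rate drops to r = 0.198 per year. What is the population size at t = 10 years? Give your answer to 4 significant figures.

50420 plants

Phase 1: N(4.3) = 1406·e^(0.57×4.3) = 1406·e^2.451 = 16309.5.
Phase 2 runs for 10 − 4.3 = 5.7 years at r = 0.198.
N(10) = 16309.5·e^(0.198×5.7) = 16309.5·e^1.129 = 50418.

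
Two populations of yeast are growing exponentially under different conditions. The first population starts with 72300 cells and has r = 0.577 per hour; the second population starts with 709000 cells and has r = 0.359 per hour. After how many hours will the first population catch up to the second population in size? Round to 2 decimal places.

10.47 hours

Set 72300·e^(0.577t) = 709000·e^(0.359t).
e^((0.577 − 0.359)t) = 709000/72300 → e^(0.218·t) = 9.8064.
0.218·t = ln(9.8064) = 2.283, so t = 2.283/0.218 = 10.473.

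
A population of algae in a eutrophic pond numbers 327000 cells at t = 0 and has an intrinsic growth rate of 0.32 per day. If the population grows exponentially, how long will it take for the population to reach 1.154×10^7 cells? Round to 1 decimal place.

11.1 days

Set N₀·e^(rt) = 1.154×10^7: e^(0.32·t) = 1.154×10^7/327000 = 35.291.
0.32·t = ln(35.291) = 3.5636, so t = 3.5636/0.32 = 11.136.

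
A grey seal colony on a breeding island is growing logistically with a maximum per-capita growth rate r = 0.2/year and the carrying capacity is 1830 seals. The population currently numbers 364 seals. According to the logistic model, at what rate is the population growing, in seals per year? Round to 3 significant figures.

58.3 seals per year

dN/dt = rN(1 − N/K) = 0.2 × 364 × (1 − 364/1830).
1 − 364/1830 = 0.80109; dN/dt = 0.2 × 364 × 0.80109 = 58.32.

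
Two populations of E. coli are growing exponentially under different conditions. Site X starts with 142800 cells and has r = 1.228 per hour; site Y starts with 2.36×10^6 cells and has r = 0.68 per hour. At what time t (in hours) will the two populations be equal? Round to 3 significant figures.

5.12 hours

Set 142800·e^(1.228t) = 2.36×10^6·e^(0.68t).
e^((1.228 − 0.68)t) = 2.36×10^6/142800 → e^(0.548·t) = 16.527.
0.548·t = ln(16.527) = 2.805, so t = 2.805/0.548 = 5.1186.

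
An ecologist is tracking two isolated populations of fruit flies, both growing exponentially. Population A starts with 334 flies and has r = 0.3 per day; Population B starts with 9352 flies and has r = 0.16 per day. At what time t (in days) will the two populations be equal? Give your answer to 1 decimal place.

Set 334·e^(0.3t) = 9352·e^(0.16t).
e^((0.3 − 0.16)t) = 9352/334 → e^(0.14·t) = 28.
0.14·t = ln(28) = 3.3322, so t = 3.3322/0.14 = 23.801.

23.8 days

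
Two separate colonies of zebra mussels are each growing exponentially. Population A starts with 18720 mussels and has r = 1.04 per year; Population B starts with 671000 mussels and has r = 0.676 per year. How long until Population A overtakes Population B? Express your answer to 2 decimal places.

Set 18720·e^(1.04t) = 671000·e^(0.676t).
e^((1.04 − 0.676)t) = 671000/18720 → e^(0.364·t) = 35.844.
0.364·t = ln(35.844) = 3.5792, so t = 3.5792/0.364 = 9.8329.

9.83 years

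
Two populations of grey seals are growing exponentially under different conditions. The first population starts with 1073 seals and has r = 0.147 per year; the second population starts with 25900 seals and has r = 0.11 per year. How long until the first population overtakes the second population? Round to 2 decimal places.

Set 1073·e^(0.147t) = 25900·e^(0.11t).
e^((0.147 − 0.11)t) = 25900/1073 → e^(0.037·t) = 24.138.
0.037·t = ln(24.138) = 3.1838, so t = 3.1838/0.037 = 86.048.

86.05 years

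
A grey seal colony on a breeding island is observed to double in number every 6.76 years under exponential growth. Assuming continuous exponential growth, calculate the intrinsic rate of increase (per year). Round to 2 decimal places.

r = ln(2)/t_d = 0.6931/6.76 = 0.10254.

0.10 per year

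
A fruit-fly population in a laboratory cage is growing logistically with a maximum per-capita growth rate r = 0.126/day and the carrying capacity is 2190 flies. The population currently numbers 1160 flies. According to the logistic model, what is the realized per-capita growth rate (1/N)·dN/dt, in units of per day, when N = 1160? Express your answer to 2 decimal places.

(1/N)·dN/dt = r(1 − N/K) = 0.126 × (1 − 1160/2190).
= 0.126 × 0.47032 = 0.05926.

0.06 per day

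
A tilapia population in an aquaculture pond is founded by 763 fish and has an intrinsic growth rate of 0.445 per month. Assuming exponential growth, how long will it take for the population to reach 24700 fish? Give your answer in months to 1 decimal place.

Set N₀·e^(rt) = 24700: e^(0.445·t) = 24700/763 = 32.372.
0.445·t = ln(32.372) = 3.4773, so t = 3.4773/0.445 = 7.8142.

7.8 months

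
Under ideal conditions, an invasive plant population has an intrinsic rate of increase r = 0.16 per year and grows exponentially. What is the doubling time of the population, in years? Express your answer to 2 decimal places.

4.33 years

Doubling time t_d = ln(2)/r = 0.6931/0.16 = 4.3322.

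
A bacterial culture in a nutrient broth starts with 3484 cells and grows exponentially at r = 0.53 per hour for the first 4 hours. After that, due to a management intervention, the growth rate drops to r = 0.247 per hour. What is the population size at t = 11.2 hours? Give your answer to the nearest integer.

Phase 1: N(4) = 3484·e^(0.53×4) = 3484·e^2.12 = 29025.7.
Phase 2 runs for 11.2 − 4 = 7.2 hours at r = 0.247.
N(11.2) = 29025.7·e^(0.247×7.2) = 29025.7·e^1.778 = 171843.

171843 cells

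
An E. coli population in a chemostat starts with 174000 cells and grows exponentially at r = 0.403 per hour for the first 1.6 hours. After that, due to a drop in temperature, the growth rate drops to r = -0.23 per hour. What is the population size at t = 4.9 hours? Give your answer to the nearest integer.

155222 cells

Phase 1: N(1.6) = 174000·e^(0.403×1.6) = 174000·e^0.6448 = 331575.
Phase 2 runs for 4.9 − 1.6 = 3.3 hours at r = -0.23.
N(4.9) = 331575·e^(-0.23×3.3) = 331575·e^-0.759 = 155222.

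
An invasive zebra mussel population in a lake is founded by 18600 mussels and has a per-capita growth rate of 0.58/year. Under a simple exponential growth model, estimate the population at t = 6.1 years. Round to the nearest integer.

639804 mussels

N(t) = N₀·e^(rt) = 18600 × e^(0.58×6.1) = 18600 × e^3.538.
e^3.538 ≈ 34.398, so N ≈ 18600 × 34.398 = 639804.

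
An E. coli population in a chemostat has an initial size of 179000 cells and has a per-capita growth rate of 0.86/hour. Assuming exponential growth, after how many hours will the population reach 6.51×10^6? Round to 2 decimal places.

Set N₀·e^(rt) = 6.51×10^6: e^(0.86·t) = 6.51×10^6/179000 = 36.369.
0.86·t = ln(36.369) = 3.5937, so t = 3.5937/0.86 = 4.1787.

4.18 hours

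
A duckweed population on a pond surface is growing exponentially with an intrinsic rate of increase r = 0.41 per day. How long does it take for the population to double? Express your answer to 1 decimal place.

1.7 days

Doubling time t_d = ln(2)/r = 0.6931/0.41 = 1.6906.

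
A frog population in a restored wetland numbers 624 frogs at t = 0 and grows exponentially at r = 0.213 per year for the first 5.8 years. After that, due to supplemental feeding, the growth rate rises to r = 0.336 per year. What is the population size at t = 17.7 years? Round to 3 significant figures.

117000 frogs

Phase 1: N(5.8) = 624·e^(0.213×5.8) = 624·e^1.235 = 2146.41.
Phase 2 runs for 17.7 − 5.8 = 11.9 years at r = 0.336.
N(17.7) = 2146.41·e^(0.336×11.9) = 2146.41·e^3.998 = 117002.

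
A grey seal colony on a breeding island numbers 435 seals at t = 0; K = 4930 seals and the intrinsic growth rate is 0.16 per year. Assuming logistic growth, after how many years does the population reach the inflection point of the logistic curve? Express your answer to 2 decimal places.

Logistic growth is fastest at N = K/2 = 2465.
A = (K − N₀)/N₀ = 10.333. Set K/(1 + A·e^(−rt)) = K/2 → A·e^(−rt) = 1.
e^(−0.16t) = 1/10.333 = 0.0967742, so t = ln(10.333)/0.16 = 2.3354/0.16 = 14.596.

14.60 years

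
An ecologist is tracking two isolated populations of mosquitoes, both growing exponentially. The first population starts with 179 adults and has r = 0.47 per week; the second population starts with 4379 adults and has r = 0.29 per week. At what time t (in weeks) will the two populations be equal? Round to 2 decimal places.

17.76 weeks

Set 179·e^(0.47t) = 4379·e^(0.29t).
e^((0.47 − 0.29)t) = 4379/179 → e^(0.18·t) = 24.464.
0.18·t = ln(24.464) = 3.1972, so t = 3.1972/0.18 = 17.762.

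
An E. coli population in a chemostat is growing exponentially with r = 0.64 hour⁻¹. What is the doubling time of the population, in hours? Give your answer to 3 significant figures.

Doubling time t_d = ln(2)/r = 0.6931/0.64 = 1.083.

1.08 hours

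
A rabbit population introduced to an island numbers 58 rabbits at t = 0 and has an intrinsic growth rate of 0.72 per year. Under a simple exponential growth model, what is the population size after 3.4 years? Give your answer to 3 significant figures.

N(t) = N₀·e^(rt) = 58 × e^(0.72×3.4) = 58 × e^2.448.
e^2.448 ≈ 11.565, so N ≈ 58 × 11.565 = 670.781.

671 rabbits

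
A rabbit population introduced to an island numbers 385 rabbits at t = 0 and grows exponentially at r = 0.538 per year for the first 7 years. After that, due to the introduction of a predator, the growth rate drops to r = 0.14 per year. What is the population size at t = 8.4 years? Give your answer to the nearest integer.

Phase 1: N(7) = 385·e^(0.538×7) = 385·e^3.766 = 16634.7.
Phase 2 runs for 8.4 − 7 = 1.4 years at r = 0.14.
N(8.4) = 16634.7·e^(0.14×1.4) = 16634.7·e^0.196 = 20236.5.

20237 rabbits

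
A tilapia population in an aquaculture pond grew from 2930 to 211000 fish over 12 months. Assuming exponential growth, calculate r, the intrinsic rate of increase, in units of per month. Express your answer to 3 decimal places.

From N(t) = N₀·e^(rt): e^(r·12) = 211000/2930 = 72.014.
r·12 = ln(72.014) = 4.2769, so r = 4.2769/12 = 0.3564.

0.356 per month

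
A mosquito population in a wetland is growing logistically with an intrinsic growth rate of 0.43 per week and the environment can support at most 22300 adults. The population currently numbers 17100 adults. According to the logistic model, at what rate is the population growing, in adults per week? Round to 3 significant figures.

dN/dt = rN(1 − N/K) = 0.43 × 17100 × (1 − 17100/22300).
1 − 17100/22300 = 0.23318; dN/dt = 0.43 × 17100 × 0.23318 = 1714.6.

1710 adults per week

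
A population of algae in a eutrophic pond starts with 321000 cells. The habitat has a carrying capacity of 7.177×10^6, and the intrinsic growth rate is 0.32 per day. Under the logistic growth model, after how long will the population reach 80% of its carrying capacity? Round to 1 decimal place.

13.9 days

A = (K − N₀)/N₀ = (7.177×10^6 − 321000)/321000 = 21.358.
Solve 7.177×10^6/(1 + 21.358·e^(−0.32t)) = 5.7416×10^6: 1 + 21.358·e^(−0.32t) = 1.25, so e^(−0.32t) = 0.0117051.
−0.32·t = ln(0.0117051) = -4.4477, so t = 4.4477/0.32 = 13.899.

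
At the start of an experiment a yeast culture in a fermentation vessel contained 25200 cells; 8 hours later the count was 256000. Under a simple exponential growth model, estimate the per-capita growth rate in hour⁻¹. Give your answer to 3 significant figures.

From N(t) = N₀·e^(rt): e^(r·8) = 256000/25200 = 10.159.
r·8 = ln(10.159) = 2.3183, so r = 2.3183/8 = 0.28979.

0.290 per hour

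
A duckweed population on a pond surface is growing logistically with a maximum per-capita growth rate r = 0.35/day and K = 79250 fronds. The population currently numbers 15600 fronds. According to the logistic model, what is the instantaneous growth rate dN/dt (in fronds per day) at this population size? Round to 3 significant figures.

4390 fronds per day

dN/dt = rN(1 − N/K) = 0.35 × 15600 × (1 − 15600/79250).
1 − 15600/79250 = 0.80315; dN/dt = 0.35 × 15600 × 0.80315 = 4385.2.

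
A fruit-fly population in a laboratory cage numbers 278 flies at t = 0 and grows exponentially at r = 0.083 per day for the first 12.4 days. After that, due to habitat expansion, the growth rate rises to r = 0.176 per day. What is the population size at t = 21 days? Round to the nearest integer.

Phase 1: N(12.4) = 278·e^(0.083×12.4) = 278·e^1.029 = 778.074.
Phase 2 runs for 21 − 12.4 = 8.6 days at r = 0.176.
N(21) = 778.074·e^(0.176×8.6) = 778.074·e^1.514 = 3534.83.

3535 flies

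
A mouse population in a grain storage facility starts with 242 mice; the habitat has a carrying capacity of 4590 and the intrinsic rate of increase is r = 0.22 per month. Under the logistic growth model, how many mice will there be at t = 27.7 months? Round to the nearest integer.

A = (K − N₀)/N₀ = (4590 − 242)/242 = 17.967.
N(t) = K/(1 + A·e^(−rt)) = 4590/(1 + 17.967×e^(−0.22×27.7)).
e^(−6.094) = 0.0022564; denominator = 1 + 17.967×0.0022564 = 1.0405.
N = 4590/1.0405 = 4411.17.

4411 mice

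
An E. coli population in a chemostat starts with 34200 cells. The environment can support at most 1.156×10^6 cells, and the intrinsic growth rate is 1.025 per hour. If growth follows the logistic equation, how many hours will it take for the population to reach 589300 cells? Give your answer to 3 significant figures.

A = (K − N₀)/N₀ = (1.156×10^6 − 34200)/34200 = 32.801.
Solve 1.156×10^6/(1 + 32.801·e^(−1.025t)) = 589300: 1 + 32.801·e^(−1.025t) = 1.9616, so e^(−1.025t) = 0.0293175.
−1.025·t = ln(0.0293175) = -3.5296, so t = 3.5296/1.025 = 3.4435.

3.44 hours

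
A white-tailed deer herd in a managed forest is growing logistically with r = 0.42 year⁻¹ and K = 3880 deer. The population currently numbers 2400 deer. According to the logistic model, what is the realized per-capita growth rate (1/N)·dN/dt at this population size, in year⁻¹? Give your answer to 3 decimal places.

0.160 per year

(1/N)·dN/dt = r(1 − N/K) = 0.42 × (1 − 2400/3880).
= 0.42 × 0.38144 = 0.16021.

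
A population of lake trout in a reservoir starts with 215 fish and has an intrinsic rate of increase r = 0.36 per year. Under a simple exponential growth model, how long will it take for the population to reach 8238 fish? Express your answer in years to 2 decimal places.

10.13 years

Set N₀·e^(rt) = 8238: e^(0.36·t) = 8238/215 = 38.316.
0.36·t = ln(38.316) = 3.6459, so t = 3.6459/0.36 = 10.127.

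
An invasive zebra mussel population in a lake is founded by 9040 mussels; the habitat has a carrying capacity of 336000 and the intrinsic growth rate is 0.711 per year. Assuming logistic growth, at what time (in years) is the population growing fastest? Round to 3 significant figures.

Logistic growth is fastest at N = K/2 = 168000.
A = (K − N₀)/N₀ = 36.168. Set K/(1 + A·e^(−rt)) = K/2 → A·e^(−rt) = 1.
e^(−0.711t) = 1/36.168 = 0.0276486, so t = ln(36.168)/0.711 = 3.5882/0.711 = 5.0467.

5.05 years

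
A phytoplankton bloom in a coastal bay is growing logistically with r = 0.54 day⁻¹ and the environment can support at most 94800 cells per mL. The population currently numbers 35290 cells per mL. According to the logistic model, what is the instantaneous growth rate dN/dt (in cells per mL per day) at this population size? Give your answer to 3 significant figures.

dN/dt = rN(1 − N/K) = 0.54 × 35290 × (1 − 35290/94800).
1 − 35290/94800 = 0.62774; dN/dt = 0.54 × 35290 × 0.62774 = 11963.

12000 cells per mL per day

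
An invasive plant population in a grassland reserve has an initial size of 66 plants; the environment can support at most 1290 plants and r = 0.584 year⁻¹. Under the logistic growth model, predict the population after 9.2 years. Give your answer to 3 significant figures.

A = (K − N₀)/N₀ = (1290 − 66)/66 = 18.545.
N(t) = K/(1 + A·e^(−rt)) = 1290/(1 + 18.545×e^(−0.584×9.2)).
e^(−5.373) = 0.0046411; denominator = 1 + 18.545×0.0046411 = 1.0861.
N = 1290/1.0861 = 1187.77.

1190 plants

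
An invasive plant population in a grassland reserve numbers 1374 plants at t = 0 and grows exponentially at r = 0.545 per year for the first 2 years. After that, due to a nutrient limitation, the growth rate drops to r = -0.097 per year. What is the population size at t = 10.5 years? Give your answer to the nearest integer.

1792 plants

Phase 1: N(2) = 1374·e^(0.545×2) = 1374·e^1.09 = 4086.65.
Phase 2 runs for 10.5 − 2 = 8.5 years at r = -0.097.
N(10.5) = 4086.65·e^(-0.097×8.5) = 4086.65·e^-0.8245 = 1791.81.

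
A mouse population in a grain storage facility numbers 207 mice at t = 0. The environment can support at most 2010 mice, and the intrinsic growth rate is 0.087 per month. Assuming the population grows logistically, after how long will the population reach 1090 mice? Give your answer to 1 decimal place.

26.8 months

A = (K − N₀)/N₀ = (2010 − 207)/207 = 8.7101.
Solve 2010/(1 + 8.7101·e^(−0.087t)) = 1090: 1 + 8.7101·e^(−0.087t) = 1.844, so e^(−0.087t) = 0.0969027.
−0.087·t = ln(0.0969027) = -2.334, so t = 2.334/0.087 = 26.828.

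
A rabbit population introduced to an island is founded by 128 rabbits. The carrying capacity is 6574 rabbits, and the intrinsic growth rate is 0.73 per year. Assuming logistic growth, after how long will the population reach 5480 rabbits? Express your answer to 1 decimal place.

A = (K − N₀)/N₀ = (6574 − 128)/128 = 50.359.
Solve 6574/(1 + 50.359·e^(−0.73t)) = 5480: 1 + 50.359·e^(−0.73t) = 1.1996, so e^(−0.73t) = 0.00396421.
−0.73·t = ln(0.00396421) = -5.5304, so t = 5.5304/0.73 = 7.576.

7.6 years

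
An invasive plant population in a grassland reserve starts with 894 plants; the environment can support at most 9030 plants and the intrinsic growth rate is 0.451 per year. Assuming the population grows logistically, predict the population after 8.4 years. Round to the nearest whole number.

A = (K − N₀)/N₀ = (9030 − 894)/894 = 9.1007.
N(t) = K/(1 + A·e^(−rt)) = 9030/(1 + 9.1007×e^(−0.451×8.4)).
e^(−3.788) = 0.022632; denominator = 1 + 9.1007×0.022632 = 1.206.
N = 9030/1.206 = 7487.78.

7488 plants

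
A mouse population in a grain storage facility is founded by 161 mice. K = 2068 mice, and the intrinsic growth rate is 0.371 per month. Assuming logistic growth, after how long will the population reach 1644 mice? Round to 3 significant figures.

A = (K − N₀)/N₀ = (2068 − 161)/161 = 11.845.
Solve 2068/(1 + 11.845·e^(−0.371t)) = 1644: 1 + 11.845·e^(−0.371t) = 1.2579, so e^(−0.371t) = 0.0217741.
−0.371·t = ln(0.0217741) = -3.827, so t = 3.827/0.371 = 10.315.

10.3 months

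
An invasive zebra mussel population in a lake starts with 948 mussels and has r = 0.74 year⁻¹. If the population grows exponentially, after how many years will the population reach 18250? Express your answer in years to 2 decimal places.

4.00 years

Set N₀·e^(rt) = 18250: e^(0.74·t) = 18250/948 = 19.251.
0.74·t = ln(19.251) = 2.9576, so t = 2.9576/0.74 = 3.9967.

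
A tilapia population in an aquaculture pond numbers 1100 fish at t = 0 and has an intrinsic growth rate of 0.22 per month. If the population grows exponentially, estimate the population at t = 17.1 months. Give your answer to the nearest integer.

47338 fish

N(t) = N₀·e^(rt) = 1100 × e^(0.22×17.1) = 1100 × e^3.762.
e^3.762 ≈ 43.034, so N ≈ 1100 × 43.034 = 47337.8.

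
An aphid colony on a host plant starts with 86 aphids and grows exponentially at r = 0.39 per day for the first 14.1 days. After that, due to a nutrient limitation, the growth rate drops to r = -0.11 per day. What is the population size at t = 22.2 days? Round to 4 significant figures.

Phase 1: N(14.1) = 86·e^(0.39×14.1) = 86·e^5.499 = 21022.5.
Phase 2 runs for 22.2 − 14.1 = 8.1 days at r = -0.11.
N(22.2) = 21022.5·e^(-0.11×8.1) = 21022.5·e^-0.891 = 8624.37.

8624 aphids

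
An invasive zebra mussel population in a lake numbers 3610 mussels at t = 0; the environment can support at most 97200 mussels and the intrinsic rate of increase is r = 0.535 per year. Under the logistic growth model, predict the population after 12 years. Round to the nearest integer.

A = (K − N₀)/N₀ = (97200 − 3610)/3610 = 25.925.
N(t) = K/(1 + A·e^(−rt)) = 97200/(1 + 25.925×e^(−0.535×12)).
e^(−6.42) = 0.0016287; denominator = 1 + 25.925×0.0016287 = 1.0422.
N = 97200/1.0422 = 93262.2.

93262 mussels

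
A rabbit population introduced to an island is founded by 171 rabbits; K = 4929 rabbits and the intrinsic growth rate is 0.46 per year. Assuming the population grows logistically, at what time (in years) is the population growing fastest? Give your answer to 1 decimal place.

Logistic growth is fastest at N = K/2 = 2464.5.
A = (K − N₀)/N₀ = 27.825. Set K/(1 + A·e^(−rt)) = K/2 → A·e^(−rt) = 1.
e^(−0.46t) = 1/27.825 = 0.0359395, so t = ln(27.825)/0.46 = 3.3259/0.46 = 7.2303.

7.2 years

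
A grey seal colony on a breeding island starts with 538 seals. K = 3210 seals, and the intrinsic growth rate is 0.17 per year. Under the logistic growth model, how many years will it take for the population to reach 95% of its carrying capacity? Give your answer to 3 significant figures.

A = (K − N₀)/N₀ = (3210 − 538)/538 = 4.9665.
Solve 3210/(1 + 4.9665·e^(−0.17t)) = 3049.5: 1 + 4.9665·e^(−0.17t) = 1.0526, so e^(−0.17t) = 0.0105972.
−0.17·t = ln(0.0105972) = -4.5472, so t = 4.5472/0.17 = 26.748.

26.7 years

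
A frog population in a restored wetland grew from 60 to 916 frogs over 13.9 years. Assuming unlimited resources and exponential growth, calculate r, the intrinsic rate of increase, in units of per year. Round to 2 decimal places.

From N(t) = N₀·e^(rt): e^(r·13.9) = 916/60 = 15.267.
r·13.9 = ln(15.267) = 2.7257, so r = 2.7257/13.9 = 0.19609.

0.20 per year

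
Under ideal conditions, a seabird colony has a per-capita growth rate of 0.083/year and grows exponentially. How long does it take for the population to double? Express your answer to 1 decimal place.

Doubling time t_d = ln(2)/r = 0.6931/0.083 = 8.3512.

8.4 years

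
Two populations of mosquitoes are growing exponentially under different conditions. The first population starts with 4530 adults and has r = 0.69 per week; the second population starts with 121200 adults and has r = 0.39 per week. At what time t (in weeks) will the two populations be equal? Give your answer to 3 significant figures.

11.0 weeks

Set 4530·e^(0.69t) = 121200·e^(0.39t).
e^((0.69 − 0.39)t) = 121200/4530 → e^(0.3·t) = 26.755.
0.3·t = ln(26.755) = 3.2867, so t = 3.2867/0.3 = 10.956.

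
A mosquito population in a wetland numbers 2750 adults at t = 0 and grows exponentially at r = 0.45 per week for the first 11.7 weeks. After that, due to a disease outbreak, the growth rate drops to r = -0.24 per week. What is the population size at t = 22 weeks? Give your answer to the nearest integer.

44907 adults

Phase 1: N(11.7) = 2750·e^(0.45×11.7) = 2750·e^5.265 = 531977.
Phase 2 runs for 22 − 11.7 = 10.3 weeks at r = -0.24.
N(22) = 531977·e^(-0.24×10.3) = 531977·e^-2.472 = 44907.3.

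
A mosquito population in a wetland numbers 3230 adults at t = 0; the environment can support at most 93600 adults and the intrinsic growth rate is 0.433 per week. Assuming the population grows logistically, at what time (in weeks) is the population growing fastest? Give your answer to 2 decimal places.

Logistic growth is fastest at N = K/2 = 46800.
A = (K − N₀)/N₀ = 27.978. Set K/(1 + A·e^(−rt)) = K/2 → A·e^(−rt) = 1.
e^(−0.433t) = 1/27.978 = 0.0357419, so t = ln(27.978)/0.433 = 3.3314/0.433 = 7.6938.

7.69 weeks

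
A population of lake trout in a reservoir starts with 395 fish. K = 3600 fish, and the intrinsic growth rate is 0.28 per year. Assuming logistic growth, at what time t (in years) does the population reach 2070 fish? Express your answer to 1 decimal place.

8.6 years

A = (K − N₀)/N₀ = (3600 − 395)/395 = 8.1139.
Solve 3600/(1 + 8.1139·e^(−0.28t)) = 2070: 1 + 8.1139·e^(−0.28t) = 1.7391, so e^(−0.28t) = 0.0910941.
−0.28·t = ln(0.0910941) = -2.3959, so t = 2.3959/0.28 = 8.5567.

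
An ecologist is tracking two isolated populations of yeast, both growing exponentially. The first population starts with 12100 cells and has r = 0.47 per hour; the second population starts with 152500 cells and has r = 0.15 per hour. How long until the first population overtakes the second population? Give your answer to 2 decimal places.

7.92 hours

Set 12100·e^(0.47t) = 152500·e^(0.15t).
e^((0.47 − 0.15)t) = 152500/12100 → e^(0.32·t) = 12.603.
0.32·t = ln(12.603) = 2.534, so t = 2.534/0.32 = 7.9186.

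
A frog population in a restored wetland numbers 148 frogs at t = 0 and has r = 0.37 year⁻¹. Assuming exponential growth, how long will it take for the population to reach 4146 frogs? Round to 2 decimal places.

9.01 years

Set N₀·e^(rt) = 4146: e^(0.37·t) = 4146/148 = 28.014.
0.37·t = ln(28.014) = 3.3327, so t = 3.3327/0.37 = 9.0073.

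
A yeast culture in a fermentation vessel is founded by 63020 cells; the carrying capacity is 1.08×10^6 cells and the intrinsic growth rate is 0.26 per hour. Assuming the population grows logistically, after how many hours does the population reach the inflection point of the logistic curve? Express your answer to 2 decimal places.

Logistic growth is fastest at N = K/2 = 540000.
A = (K − N₀)/N₀ = 16.137. Set K/(1 + A·e^(−rt)) = K/2 → A·e^(−rt) = 1.
e^(−0.26t) = 1/16.137 = 0.0619678, so t = ln(16.137)/0.26 = 2.7811/0.26 = 10.697.

10.70 hours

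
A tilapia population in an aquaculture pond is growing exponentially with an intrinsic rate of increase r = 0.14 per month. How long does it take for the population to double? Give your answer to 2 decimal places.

4.95 months

Doubling time t_d = ln(2)/r = 0.6931/0.14 = 4.9511.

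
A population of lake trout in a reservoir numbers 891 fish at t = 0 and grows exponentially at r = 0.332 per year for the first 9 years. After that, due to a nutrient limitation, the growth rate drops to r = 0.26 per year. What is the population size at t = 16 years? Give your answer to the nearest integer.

Phase 1: N(9) = 891·e^(0.332×9) = 891·e^2.988 = 17682.7.
Phase 2 runs for 16 − 9 = 7 years at r = 0.26.
N(16) = 17682.7·e^(0.26×7) = 17682.7·e^1.82 = 109135.

109135 fish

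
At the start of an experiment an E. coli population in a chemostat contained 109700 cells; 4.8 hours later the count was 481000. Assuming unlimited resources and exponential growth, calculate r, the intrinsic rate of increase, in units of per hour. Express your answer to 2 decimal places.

0.31 per hour

From N(t) = N₀·e^(rt): e^(r·4.8) = 481000/109700 = 4.3847.
r·4.8 = ln(4.3847) = 1.4781, so r = 1.4781/4.8 = 0.30794.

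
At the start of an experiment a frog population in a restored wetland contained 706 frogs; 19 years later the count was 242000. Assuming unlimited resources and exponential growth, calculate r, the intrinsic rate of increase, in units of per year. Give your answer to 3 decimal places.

0.307 per year

From N(t) = N₀·e^(rt): e^(r·19) = 242000/706 = 342.78.
r·19 = ln(342.78) = 5.8371, so r = 5.8371/19 = 0.30721.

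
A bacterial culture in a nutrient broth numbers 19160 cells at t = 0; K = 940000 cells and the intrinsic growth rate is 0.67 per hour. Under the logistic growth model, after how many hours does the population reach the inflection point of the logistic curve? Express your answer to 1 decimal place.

5.8 hours

Logistic growth is fastest at N = K/2 = 470000.
A = (K − N₀)/N₀ = 48.061. Set K/(1 + A·e^(−rt)) = K/2 → A·e^(−rt) = 1.
e^(−0.67t) = 1/48.061 = 0.0208071, so t = ln(48.061)/0.67 = 3.8725/0.67 = 5.7798.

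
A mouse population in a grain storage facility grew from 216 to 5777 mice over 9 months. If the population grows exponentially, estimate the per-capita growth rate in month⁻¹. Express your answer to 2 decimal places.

0.37 per month

From N(t) = N₀·e^(rt): e^(r·9) = 5777/216 = 26.745.
r·9 = ln(26.745) = 3.2864, so r = 3.2864/9 = 0.36515.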